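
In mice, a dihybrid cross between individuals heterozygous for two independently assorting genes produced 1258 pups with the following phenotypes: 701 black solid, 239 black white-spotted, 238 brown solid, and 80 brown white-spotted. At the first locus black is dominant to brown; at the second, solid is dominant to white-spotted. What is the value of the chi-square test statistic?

0.147

A dihybrid F₂ with independent assortment and complete dominance at both loci gives a 9:3:3:1 phenotypic ratio.
Under the 9:3:3:1 hypothesis (Σ ratio = 16, N = 1258):
  black solid: 1258 × 9/16 = 707.625
  black white-spotted: 1258 × 3/16 = 235.875
  brown solid: 1258 × 3/16 = 235.875
  brown white-spotted: 1258 × 1/16 = 78.625
χ² = Σ (O − E)² / E
  black solid: (701 − 707.625)² / 707.625 = 0.0620
  black white-spotted: (239 − 235.875)² / 235.875 = 0.0414
  brown solid: (238 − 235.875)² / 235.875 = 0.0191
  brown white-spotted: (80 − 78.625)² / 78.625 = 0.0240
χ² = 0.0620 + 0.0414 + 0.0191 + 0.0240 = 0.1465 ≈ 0.147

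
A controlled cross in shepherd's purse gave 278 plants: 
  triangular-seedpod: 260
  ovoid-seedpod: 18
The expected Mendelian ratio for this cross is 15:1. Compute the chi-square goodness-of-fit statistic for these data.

The 15:1 ratio has 16 parts, so with N = 278 the expected counts are:
  triangular-seedpod: 278 × 15/16 = 260.625
  ovoid-seedpod: 278 × 1/16 = 17.375
χ² = Σ (O − E)² / E
  triangular-seedpod: (260 − 260.625)² / 260.625 = 0.0015
  ovoid-seedpod: (18 − 17.375)² / 17.375 = 0.0225
χ² = 0.0015 + 0.0225 = 0.024

0.024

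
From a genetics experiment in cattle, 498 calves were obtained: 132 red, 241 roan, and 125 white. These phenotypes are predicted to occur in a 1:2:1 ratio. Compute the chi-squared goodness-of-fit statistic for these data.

0.711

The 1:2:1 ratio has 4 parts, so with N = 498 the expected counts are:
  red: 498 × 1/4 = 124.5
  roan: 498 × 2/4 = 249
  white: 498 × 1/4 = 124.5
χ² = Σ (O − E)² / E
  red: (132 − 124.5)² / 124.5 = 0.4518
  roan: (241 − 249)² / 249 = 0.2570
  white: (125 − 124.5)² / 124.5 = 0.0020
χ² = 0.4518 + 0.2570 + 0.0020 = 0.7108 ≈ 0.711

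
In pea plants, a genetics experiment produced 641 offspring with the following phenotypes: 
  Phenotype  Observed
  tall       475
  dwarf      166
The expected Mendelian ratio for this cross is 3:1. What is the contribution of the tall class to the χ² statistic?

0.069

Under the 3:1 hypothesis (Σ ratio = 4, N = 641):
  tall: 641 × 3/4 = 480.75
  dwarf: 641 × 1/4 = 160.25
Contribution of tall: (475 − 480.75)² / 480.75 = 0.0688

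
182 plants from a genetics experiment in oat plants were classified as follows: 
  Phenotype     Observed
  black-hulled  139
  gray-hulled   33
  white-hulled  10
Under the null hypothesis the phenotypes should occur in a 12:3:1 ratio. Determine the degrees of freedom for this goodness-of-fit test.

A goodness-of-fit test with 3 phenotype classes has df = 3 − 1 = 2.

2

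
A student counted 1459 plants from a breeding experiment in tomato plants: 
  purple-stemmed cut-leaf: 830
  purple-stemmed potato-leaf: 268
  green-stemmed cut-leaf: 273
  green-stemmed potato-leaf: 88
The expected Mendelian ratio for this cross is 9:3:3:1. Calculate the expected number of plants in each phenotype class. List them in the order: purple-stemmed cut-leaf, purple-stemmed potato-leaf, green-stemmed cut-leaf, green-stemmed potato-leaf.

Expected counts for N = 1459 under a 9:3:3:1 ratio (total parts = 16):
  purple-stemmed cut-leaf: 1459 × 9/16 = 820.6875
  purple-stemmed potato-leaf: 1459 × 3/16 = 273.5625
  green-stemmed cut-leaf: 1459 × 3/16 = 273.5625
  green-stemmed potato-leaf: 1459 × 1/16 = 91.1875

820.6875, 273.5625, 273.5625, 91.1875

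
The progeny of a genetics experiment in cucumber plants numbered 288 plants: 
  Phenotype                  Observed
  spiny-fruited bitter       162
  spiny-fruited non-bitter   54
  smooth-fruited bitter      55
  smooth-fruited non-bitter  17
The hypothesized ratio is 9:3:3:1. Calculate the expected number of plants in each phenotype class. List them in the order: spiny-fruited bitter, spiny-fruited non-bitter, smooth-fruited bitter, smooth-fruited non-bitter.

162, 54, 54, 18

Under the 9:3:3:1 hypothesis (Σ ratio = 16, N = 288):
  spiny-fruited bitter: 288 × 9/16 = 162
  spiny-fruited non-bitter: 288 × 3/16 = 54
  smooth-fruited bitter: 288 × 3/16 = 54
  smooth-fruited non-bitter: 288 × 1/16 = 18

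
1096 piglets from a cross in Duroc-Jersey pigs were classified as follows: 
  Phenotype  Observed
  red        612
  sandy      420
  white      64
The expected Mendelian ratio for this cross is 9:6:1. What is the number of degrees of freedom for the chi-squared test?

A goodness-of-fit test with 3 phenotype classes has df = 3 − 1 = 2.

2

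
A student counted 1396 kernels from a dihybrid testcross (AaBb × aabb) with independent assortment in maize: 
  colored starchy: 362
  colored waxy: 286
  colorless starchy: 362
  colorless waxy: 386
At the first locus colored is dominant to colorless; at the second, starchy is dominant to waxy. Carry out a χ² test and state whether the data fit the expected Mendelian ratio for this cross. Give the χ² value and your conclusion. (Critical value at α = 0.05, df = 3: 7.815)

A dihybrid testcross with independent assortment gives a 1:1:1:1 ratio.
Total ratio parts = 4. Expected numbers out of 1396:
  colored starchy: 1396 × 1/4 = 349
  colored waxy: 1396 × 1/4 = 349
  colorless starchy: 1396 × 1/4 = 349
  colorless waxy: 1396 × 1/4 = 349
χ² = Σ (O − E)² / E
  colored starchy: (362 − 349)² / 349 = 0.4842
  colored waxy: (286 − 349)² / 349 = 11.3725
  colorless starchy: (362 − 349)² / 349 = 0.4842
  colorless waxy: (386 − 349)² / 349 = 3.9226
χ² = 0.4842 + 11.3725 + 0.4842 + 3.9226 = 16.2635 ≈ 16.264
Degrees of freedom = 4 − 1 = 3; critical value at α = 0.05 is 7.815.
Since 16.264 > 7.815, we reject the null hypothesis — the data do not fit the 1:1:1:1 ratio.

16.264; not consistent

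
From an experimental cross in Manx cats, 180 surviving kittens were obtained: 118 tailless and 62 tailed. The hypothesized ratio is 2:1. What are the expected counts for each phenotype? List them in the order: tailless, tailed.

The 2:1 ratio has 3 parts, so with N = 180 the expected counts are:
  tailless: 180 × 2/3 = 120
  tailed: 180 × 1/3 = 60

120, 60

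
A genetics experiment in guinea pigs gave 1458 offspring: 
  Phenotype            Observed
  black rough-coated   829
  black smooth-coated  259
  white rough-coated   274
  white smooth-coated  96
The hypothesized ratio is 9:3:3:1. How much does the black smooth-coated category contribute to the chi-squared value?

Under the 9:3:3:1 hypothesis (Σ ratio = 16, N = 1458):
  black rough-coated: 1458 × 9/16 = 820.125
  black smooth-coated: 1458 × 3/16 = 273.375
  white rough-coated: 1458 × 3/16 = 273.375
  white smooth-coated: 1458 × 1/16 = 91.125
Contribution of black smooth-coated: (259 − 273.375)² / 273.375 = 0.7559

0.756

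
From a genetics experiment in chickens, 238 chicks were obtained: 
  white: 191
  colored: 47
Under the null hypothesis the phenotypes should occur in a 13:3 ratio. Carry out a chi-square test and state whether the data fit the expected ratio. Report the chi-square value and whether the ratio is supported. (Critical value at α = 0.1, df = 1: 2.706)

Expected counts for N = 238 under a 13:3 ratio (total parts = 16):
  white: 238 × 13/16 = 193.375
  colored: 238 × 3/16 = 44.625
χ² = Σ (O − E)² / E
  white: (191 − 193.375)² / 193.375 = 0.0292
  colored: (47 − 44.625)² / 44.625 = 0.1264
χ² = 0.0292 + 0.1264 = 0.1556 ≈ 0.156
Degrees of freedom = 2 − 1 = 1; critical value at α = 0.1 is 2.706.
Since 0.156 < 2.706, we fail to reject the null hypothesis — the data are consistent with the 13:3 ratio.

0.156; consistent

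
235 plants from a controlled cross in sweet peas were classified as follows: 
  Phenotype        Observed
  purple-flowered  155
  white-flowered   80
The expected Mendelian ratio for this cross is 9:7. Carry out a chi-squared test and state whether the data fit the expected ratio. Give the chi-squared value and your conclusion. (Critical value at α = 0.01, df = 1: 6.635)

8.999; not consistent

Total ratio parts = 16. Expected numbers out of 235:
  purple-flowered: 235 × 9/16 = 132.1875
  white-flowered: 235 × 7/16 = 102.8125
χ² = Σ (O − E)² / E
  purple-flowered: (155 − 132.1875)² / 132.1875 = 3.9369
  white-flowered: (80 − 102.8125)² / 102.8125 = 5.0617
χ² = 3.9369 + 5.0617 = 8.9986 ≈ 8.999
Degrees of freedom = 2 − 1 = 1; critical value at α = 0.01 is 6.635.
Since 8.999 > 6.635, we reject the null hypothesis — the data do not fit the 9:7 ratio.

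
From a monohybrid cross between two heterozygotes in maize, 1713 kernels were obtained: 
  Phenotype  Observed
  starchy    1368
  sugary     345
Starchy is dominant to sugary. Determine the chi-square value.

For a monohybrid cross between heterozygotes with complete dominance, the expected phenotypic ratio is 3:1.
Under the 3:1 hypothesis (Σ ratio = 4, N = 1713):
  starchy: 1713 × 3/4 = 1284.75
  sugary: 1713 × 1/4 = 428.25
χ² = Σ (O − E)² / E
  starchy: (1368 − 1284.75)² / 1284.75 = 5.3945
  sugary: (345 − 428.25)² / 428.25 = 16.1835
χ² = 5.3945 + 16.1835 = 21.578

21.578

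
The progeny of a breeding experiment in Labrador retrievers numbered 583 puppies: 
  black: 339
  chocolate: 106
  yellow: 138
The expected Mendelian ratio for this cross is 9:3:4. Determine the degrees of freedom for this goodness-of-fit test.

2

A goodness-of-fit test with 3 phenotype classes has df = 3 − 1 = 2.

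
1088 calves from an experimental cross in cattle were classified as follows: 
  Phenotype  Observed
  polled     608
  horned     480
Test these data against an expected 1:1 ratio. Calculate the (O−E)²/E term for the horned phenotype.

Total ratio parts = 2. Expected numbers out of 1088:
  polled: 1088 × 1/2 = 544
  horned: 1088 × 1/2 = 544
Contribution of horned: (480 − 544)² / 544 = 7.5294

7.529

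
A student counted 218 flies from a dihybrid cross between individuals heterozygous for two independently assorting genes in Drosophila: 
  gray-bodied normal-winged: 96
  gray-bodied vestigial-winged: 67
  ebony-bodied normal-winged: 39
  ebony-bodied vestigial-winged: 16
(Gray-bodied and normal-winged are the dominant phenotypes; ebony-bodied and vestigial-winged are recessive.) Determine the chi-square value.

22.979

A dihybrid F₂ with independent assortment and complete dominance at both loci gives a 9:3:3:1 phenotypic ratio.
The 9:3:3:1 ratio has 16 parts, so with N = 218 the expected counts are:
  gray-bodied normal-winged: 218 × 9/16 = 122.625
  gray-bodied vestigial-winged: 218 × 3/16 = 40.875
  ebony-bodied normal-winged: 218 × 3/16 = 40.875
  ebony-bodied vestigial-winged: 218 × 1/16 = 13.625
χ² = Σ (O − E)² / E
  gray-bodied normal-winged: (96 − 122.625)² / 122.625 = 5.7810
  gray-bodied vestigial-winged: (67 − 40.875)² / 40.875 = 16.6976
  ebony-bodied normal-winged: (39 − 40.875)² / 40.875 = 0.0860
  ebony-bodied vestigial-winged: (16 − 13.625)² / 13.625 = 0.4140
χ² = 5.7810 + 16.6976 + 0.0860 + 0.4140 = 22.9786 ≈ 22.979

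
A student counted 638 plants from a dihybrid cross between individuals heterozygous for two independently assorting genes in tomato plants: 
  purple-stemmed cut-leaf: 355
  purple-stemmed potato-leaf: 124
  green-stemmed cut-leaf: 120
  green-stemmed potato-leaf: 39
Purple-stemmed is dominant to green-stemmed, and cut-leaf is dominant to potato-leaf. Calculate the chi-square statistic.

A dihybrid F₂ with independent assortment and complete dominance at both loci gives a 9:3:3:1 phenotypic ratio.
Total ratio parts = 16. Expected numbers out of 638:
  purple-stemmed cut-leaf: 638 × 9/16 = 358.875
  purple-stemmed potato-leaf: 638 × 3/16 = 119.625
  green-stemmed cut-leaf: 638 × 3/16 = 119.625
  green-stemmed potato-leaf: 638 × 1/16 = 39.875
χ² = Σ (O − E)² / E
  purple-stemmed cut-leaf: (355 − 358.875)² / 358.875 = 0.0418
  purple-stemmed potato-leaf: (124 − 119.625)² / 119.625 = 0.1600
  green-stemmed cut-leaf: (120 − 119.625)² / 119.625 = 0.0012
  green-stemmed potato-leaf: (39 − 39.875)² / 39.875 = 0.0192
χ² = 0.0418 + 0.1600 + 0.0012 + 0.0192 = 0.2222 ≈ 0.222

0.222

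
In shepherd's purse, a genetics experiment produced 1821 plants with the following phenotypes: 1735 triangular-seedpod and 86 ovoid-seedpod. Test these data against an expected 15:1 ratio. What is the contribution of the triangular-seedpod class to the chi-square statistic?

0.453

The 15:1 ratio has 16 parts, so with N = 1821 the expected counts are:
  triangular-seedpod: 1821 × 15/16 = 1707.1875
  ovoid-seedpod: 1821 × 1/16 = 113.8125
Contribution of triangular-seedpod: (1735 − 1707.1875)² / 1707.1875 = 0.4531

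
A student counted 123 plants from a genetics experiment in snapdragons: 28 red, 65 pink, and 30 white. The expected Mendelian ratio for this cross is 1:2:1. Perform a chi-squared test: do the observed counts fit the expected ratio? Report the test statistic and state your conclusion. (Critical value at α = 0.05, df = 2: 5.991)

0.463; consistent

Total ratio parts = 4. Expected numbers out of 123:
  red: 123 × 1/4 = 30.75
  pink: 123 × 2/4 = 61.5
  white: 123 × 1/4 = 30.75
χ² = Σ (O − E)² / E
  red: (28 − 30.75)² / 30.75 = 0.2459
  pink: (65 − 61.5)² / 61.5 = 0.1992
  white: (30 − 30.75)² / 30.75 = 0.0183
χ² = 0.2459 + 0.1992 + 0.0183 = 0.4634 ≈ 0.463
Degrees of freedom = 3 − 1 = 2; critical value at α = 0.05 is 5.991.
Since 0.463 < 5.991, we fail to reject the null hypothesis — the data are consistent with the 1:2:1 ratio.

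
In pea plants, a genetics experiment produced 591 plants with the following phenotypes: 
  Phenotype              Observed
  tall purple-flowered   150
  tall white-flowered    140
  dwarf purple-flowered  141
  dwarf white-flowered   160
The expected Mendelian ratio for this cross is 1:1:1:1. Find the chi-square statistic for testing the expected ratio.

1.765

Total ratio parts = 4. Expected numbers out of 591:
  tall purple-flowered: 591 × 1/4 = 147.75
  tall white-flowered: 591 × 1/4 = 147.75
  dwarf purple-flowered: 591 × 1/4 = 147.75
  dwarf white-flowered: 591 × 1/4 = 147.75
χ² = Σ (O − E)² / E
  tall purple-flowered: (150 − 147.75)² / 147.75 = 0.0343
  tall white-flowered: (140 − 147.75)² / 147.75 = 0.4065
  dwarf purple-flowered: (141 − 147.75)² / 147.75 = 0.3084
  dwarf white-flowered: (160 − 147.75)² / 147.75 = 1.0157
χ² = 0.0343 + 0.4065 + 0.3084 + 1.0157 = 1.7649 ≈ 1.765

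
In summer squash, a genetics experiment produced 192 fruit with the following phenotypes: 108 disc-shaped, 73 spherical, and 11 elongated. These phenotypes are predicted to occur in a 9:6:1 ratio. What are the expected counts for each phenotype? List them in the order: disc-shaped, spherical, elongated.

108, 72, 12

Under the 9:6:1 hypothesis (Σ ratio = 16, N = 192):
  disc-shaped: 192 × 9/16 = 108
  spherical: 192 × 6/16 = 72
  elongated: 192 × 1/16 = 12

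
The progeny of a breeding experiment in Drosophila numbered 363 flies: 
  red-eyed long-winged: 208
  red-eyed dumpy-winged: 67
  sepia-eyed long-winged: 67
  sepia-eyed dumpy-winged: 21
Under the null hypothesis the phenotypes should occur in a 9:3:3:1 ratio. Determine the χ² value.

0.230

The 9:3:3:1 ratio has 16 parts, so with N = 363 the expected counts are:
  red-eyed long-winged: 363 × 9/16 = 204.1875
  red-eyed dumpy-winged: 363 × 3/16 = 68.0625
  sepia-eyed long-winged: 363 × 3/16 = 68.0625
  sepia-eyed dumpy-winged: 363 × 1/16 = 22.6875
χ² = Σ (O − E)² / E
  red-eyed long-winged: (208 − 204.1875)² / 204.1875 = 0.0712
  red-eyed dumpy-winged: (67 − 68.0625)² / 68.0625 = 0.0166
  sepia-eyed long-winged: (67 − 68.0625)² / 68.0625 = 0.0166
  sepia-eyed dumpy-winged: (21 − 22.6875)² / 22.6875 = 0.1255
χ² = 0.0712 + 0.0166 + 0.0166 + 0.1255 = 0.2299 ≈ 0.230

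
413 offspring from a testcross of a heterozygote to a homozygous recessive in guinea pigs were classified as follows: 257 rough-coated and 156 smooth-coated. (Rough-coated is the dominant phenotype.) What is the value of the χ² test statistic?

24.700

A testcross of a heterozygote (Aa × aa) gives a 1:1 phenotypic ratio.
Total ratio parts = 2. Expected numbers out of 413:
  rough-coated: 413 × 1/2 = 206.5
  smooth-coated: 413 × 1/2 = 206.5
χ² = Σ (O − E)² / E
  rough-coated: (257 − 206.5)² / 206.5 = 12.3499
  smooth-coated: (156 − 206.5)² / 206.5 = 12.3499
χ² = 12.3499 + 12.3499 = 24.6998 ≈ 24.700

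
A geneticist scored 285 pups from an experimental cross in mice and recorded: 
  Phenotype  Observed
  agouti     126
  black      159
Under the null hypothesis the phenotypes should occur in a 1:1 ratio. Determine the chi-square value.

Under the 1:1 hypothesis (Σ ratio = 2, N = 285):
  agouti: 285 × 1/2 = 142.5
  black: 285 × 1/2 = 142.5
χ² = Σ (O − E)² / E
  agouti: (126 − 142.5)² / 142.5 = 1.9105
  black: (159 − 142.5)² / 142.5 = 1.9105
χ² = 1.9105 + 1.9105 = 3.821

3.821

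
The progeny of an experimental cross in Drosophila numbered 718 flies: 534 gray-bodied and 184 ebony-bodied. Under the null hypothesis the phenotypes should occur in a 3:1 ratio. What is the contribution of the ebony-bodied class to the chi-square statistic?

Under the 3:1 hypothesis (Σ ratio = 4, N = 718):
  gray-bodied: 718 × 3/4 = 538.5
  ebony-bodied: 718 × 1/4 = 179.5
Contribution of ebony-bodied: (184 − 179.5)² / 179.5 = 0.1128

0.113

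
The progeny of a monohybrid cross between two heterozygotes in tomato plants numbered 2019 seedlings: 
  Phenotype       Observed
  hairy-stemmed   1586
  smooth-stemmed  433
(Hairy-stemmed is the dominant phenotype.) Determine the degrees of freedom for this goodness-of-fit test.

For a monohybrid cross between heterozygotes with complete dominance, the expected phenotypic ratio is 3:1.
A goodness-of-fit test with 2 phenotype classes has df = 2 − 1 = 1.

1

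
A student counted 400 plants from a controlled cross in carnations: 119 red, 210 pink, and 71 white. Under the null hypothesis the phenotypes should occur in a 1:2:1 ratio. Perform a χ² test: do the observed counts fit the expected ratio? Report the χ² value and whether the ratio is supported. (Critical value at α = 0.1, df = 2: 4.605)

Total ratio parts = 4. Expected numbers out of 400:
  red: 400 × 1/4 = 100
  pink: 400 × 2/4 = 200
  white: 400 × 1/4 = 100
χ² = Σ (O − E)² / E
  red: (119 − 100)² / 100 = 3.6100
  pink: (210 − 200)² / 200 = 0.5000
  white: (71 − 100)² / 100 = 8.4100
χ² = 3.6100 + 0.5000 + 8.4100 = 12.520
Degrees of freedom = 3 − 1 = 2; critical value at α = 0.1 is 4.605.
Since 12.520 > 4.605, we reject the null hypothesis — the data do not fit the 1:2:1 ratio.

12.520; not consistent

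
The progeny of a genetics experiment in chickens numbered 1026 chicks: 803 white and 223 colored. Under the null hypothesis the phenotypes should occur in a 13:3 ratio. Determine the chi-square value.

Under the 13:3 hypothesis (Σ ratio = 16, N = 1026):
  white: 1026 × 13/16 = 833.625
  colored: 1026 × 3/16 = 192.375
χ² = Σ (O − E)² / E
  white: (803 − 833.625)² / 833.625 = 1.1251
  colored: (223 − 192.375)² / 192.375 = 4.8753
χ² = 1.1251 + 4.8753 = 6.0004 ≈ 6.000

6.000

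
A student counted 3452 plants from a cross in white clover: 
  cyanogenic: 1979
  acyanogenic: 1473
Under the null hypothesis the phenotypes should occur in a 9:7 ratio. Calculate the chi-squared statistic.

1.633

Total ratio parts = 16. Expected numbers out of 3452:
  cyanogenic: 3452 × 9/16 = 1941.75
  acyanogenic: 3452 × 7/16 = 1510.25
χ² = Σ (O − E)² / E
  cyanogenic: (1979 − 1941.75)² / 1941.75 = 0.7146
  acyanogenic: (1473 − 1510.25)² / 1510.25 = 0.9188
χ² = 0.7146 + 0.9188 = 1.6334 ≈ 1.633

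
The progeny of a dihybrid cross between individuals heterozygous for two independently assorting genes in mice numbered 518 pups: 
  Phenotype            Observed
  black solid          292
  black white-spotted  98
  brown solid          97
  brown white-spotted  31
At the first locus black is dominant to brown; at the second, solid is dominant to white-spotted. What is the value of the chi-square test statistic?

A dihybrid F₂ with independent assortment and complete dominance at both loci gives a 9:3:3:1 phenotypic ratio.
Total ratio parts = 16. Expected numbers out of 518:
  black solid: 518 × 9/16 = 291.375
  black white-spotted: 518 × 3/16 = 97.125
  brown solid: 518 × 3/16 = 97.125
  brown white-spotted: 518 × 1/16 = 32.375
χ² = Σ (O − E)² / E
  black solid: (292 − 291.375)² / 291.375 = 0.0013
  black white-spotted: (98 − 97.125)² / 97.125 = 0.0079
  brown solid: (97 − 97.125)² / 97.125 = 0.0002
  brown white-spotted: (31 − 32.375)² / 32.375 = 0.0584
χ² = 0.0013 + 0.0079 + 0.0002 + 0.0584 = 0.0678 ≈ 0.068

0.068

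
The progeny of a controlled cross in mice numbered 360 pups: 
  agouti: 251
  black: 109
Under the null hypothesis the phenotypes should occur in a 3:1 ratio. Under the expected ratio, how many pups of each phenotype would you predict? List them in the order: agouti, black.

Total ratio parts = 4. Expected numbers out of 360:
  agouti: 360 × 3/4 = 270
  black: 360 × 1/4 = 90

270, 90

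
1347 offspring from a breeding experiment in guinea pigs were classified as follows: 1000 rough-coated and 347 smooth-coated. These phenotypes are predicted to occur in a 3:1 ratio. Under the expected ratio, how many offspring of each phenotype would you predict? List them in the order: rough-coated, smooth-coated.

1010.25, 336.75

Under the 3:1 hypothesis (Σ ratio = 4, N = 1347):
  rough-coated: 1347 × 3/4 = 1010.25
  smooth-coated: 1347 × 1/4 = 336.75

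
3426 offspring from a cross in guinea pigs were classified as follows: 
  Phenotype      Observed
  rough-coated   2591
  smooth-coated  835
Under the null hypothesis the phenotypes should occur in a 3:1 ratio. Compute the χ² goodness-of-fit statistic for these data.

Under the 3:1 hypothesis (Σ ratio = 4, N = 3426):
  rough-coated: 3426 × 3/4 = 2569.5
  smooth-coated: 3426 × 1/4 = 856.5
χ² = Σ (O − E)² / E
  rough-coated: (2591 − 2569.5)² / 2569.5 = 0.1799
  smooth-coated: (835 − 856.5)² / 856.5 = 0.5397
χ² = 0.1799 + 0.5397 = 0.7196 ≈ 0.720

0.720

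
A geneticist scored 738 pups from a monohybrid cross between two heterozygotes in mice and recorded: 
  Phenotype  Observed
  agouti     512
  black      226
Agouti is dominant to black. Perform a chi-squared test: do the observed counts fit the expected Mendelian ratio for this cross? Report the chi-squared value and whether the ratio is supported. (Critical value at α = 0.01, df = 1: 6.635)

12.446; not consistent

For a monohybrid cross between heterozygotes with complete dominance, the expected phenotypic ratio is 3:1.
Expected counts for N = 738 under a 3:1 ratio (total parts = 4):
  agouti: 738 × 3/4 = 553.5
  black: 738 × 1/4 = 184.5
χ² = Σ (O − E)² / E
  agouti: (512 − 553.5)² / 553.5 = 3.1116
  black: (226 − 184.5)² / 184.5 = 9.3347
χ² = 3.1116 + 9.3347 = 12.4463 ≈ 12.446
Degrees of freedom = 2 − 1 = 1; critical value at α = 0.01 is 6.635.
Since 12.446 > 6.635, we reject the null hypothesis — the data do not fit the 3:1 ratio.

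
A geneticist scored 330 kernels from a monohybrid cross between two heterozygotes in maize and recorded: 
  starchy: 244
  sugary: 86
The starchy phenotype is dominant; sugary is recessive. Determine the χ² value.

For a monohybrid cross between heterozygotes with complete dominance, the expected phenotypic ratio is 3:1.
Total ratio parts = 4. Expected numbers out of 330:
  starchy: 330 × 3/4 = 247.5
  sugary: 330 × 1/4 = 82.5
χ² = Σ (O − E)² / E
  starchy: (244 − 247.5)² / 247.5 = 0.0495
  sugary: (86 − 82.5)² / 82.5 = 0.1485
χ² = 0.0495 + 0.1485 = 0.198

0.198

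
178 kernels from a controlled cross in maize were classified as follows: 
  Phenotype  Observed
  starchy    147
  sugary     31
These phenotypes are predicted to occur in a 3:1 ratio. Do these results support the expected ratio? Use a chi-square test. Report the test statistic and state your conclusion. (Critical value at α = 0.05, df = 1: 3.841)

Under the 3:1 hypothesis (Σ ratio = 4, N = 178):
  starchy: 178 × 3/4 = 133.5
  sugary: 178 × 1/4 = 44.5
χ² = Σ (O − E)² / E
  starchy: (147 − 133.5)² / 133.5 = 1.3652
  sugary: (31 − 44.5)² / 44.5 = 4.0955
χ² = 1.3652 + 4.0955 = 5.4607 ≈ 5.461
Degrees of freedom = 2 − 1 = 1; critical value at α = 0.05 is 3.841.
Since 5.461 > 3.841, we reject the null hypothesis — the data do not fit the 3:1 ratio.

5.461; not consistent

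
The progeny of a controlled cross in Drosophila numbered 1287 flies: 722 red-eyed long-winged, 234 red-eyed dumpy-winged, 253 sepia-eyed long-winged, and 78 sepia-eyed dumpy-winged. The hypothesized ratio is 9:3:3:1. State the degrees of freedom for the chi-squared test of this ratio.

A goodness-of-fit test with 4 phenotype classes has df = 4 − 1 = 3.

3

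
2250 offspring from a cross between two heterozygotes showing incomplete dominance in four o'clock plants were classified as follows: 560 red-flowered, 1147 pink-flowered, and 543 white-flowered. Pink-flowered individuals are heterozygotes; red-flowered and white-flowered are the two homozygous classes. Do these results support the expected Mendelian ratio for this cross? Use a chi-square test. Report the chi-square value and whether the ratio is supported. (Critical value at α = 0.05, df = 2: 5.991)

1.117; consistent

With incomplete dominance, a heterozygote × heterozygote cross gives a 1:2:1 phenotypic ratio.
The 1:2:1 ratio has 4 parts, so with N = 2250 the expected counts are:
  red-flowered: 2250 × 1/4 = 562.5
  pink-flowered: 2250 × 2/4 = 1125
  white-flowered: 2250 × 1/4 = 562.5
χ² = Σ (O − E)² / E
  red-flowered: (560 − 562.5)² / 562.5 = 0.0111
  pink-flowered: (1147 − 1125)² / 1125 = 0.4302
  white-flowered: (543 − 562.5)² / 562.5 = 0.6760
χ² = 0.0111 + 0.4302 + 0.6760 = 1.1173 ≈ 1.117
Degrees of freedom = 3 − 1 = 2; critical value at α = 0.05 is 5.991.
Since 1.117 < 5.991, we fail to reject the null hypothesis — the data are consistent with the 1:2:1 ratio.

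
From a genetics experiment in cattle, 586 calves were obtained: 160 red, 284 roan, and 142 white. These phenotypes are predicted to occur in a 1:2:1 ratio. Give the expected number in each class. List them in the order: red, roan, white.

Under the 1:2:1 hypothesis (Σ ratio = 4, N = 586):
  red: 586 × 1/4 = 146.5
  roan: 586 × 2/4 = 293
  white: 586 × 1/4 = 146.5

146.5, 293, 146.5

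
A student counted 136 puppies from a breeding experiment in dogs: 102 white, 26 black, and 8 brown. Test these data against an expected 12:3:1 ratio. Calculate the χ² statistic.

Expected counts for N = 136 under a 12:3:1 ratio (total parts = 16):
  white: 136 × 12/16 = 102
  black: 136 × 3/16 = 25.5
  brown: 136 × 1/16 = 8.5
χ² = Σ (O − E)² / E
  white: (102 − 102)² / 102 = 0.0000
  black: (26 − 25.5)² / 25.5 = 0.0098
  brown: (8 − 8.5)² / 8.5 = 0.0294
χ² = 0.0000 + 0.0098 + 0.0294 = 0.0392 ≈ 0.039

0.039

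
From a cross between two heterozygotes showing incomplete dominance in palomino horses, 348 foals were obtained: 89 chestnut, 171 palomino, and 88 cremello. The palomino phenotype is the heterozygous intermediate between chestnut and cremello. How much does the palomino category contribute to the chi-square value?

With incomplete dominance, a heterozygote × heterozygote cross gives a 1:2:1 phenotypic ratio.
Expected counts for N = 348 under a 1:2:1 ratio (total parts = 4):
  chestnut: 348 × 1/4 = 87
  palomino: 348 × 2/4 = 174
  cremello: 348 × 1/4 = 87
Contribution of palomino: (171 − 174)² / 174 = 0.0517

0.052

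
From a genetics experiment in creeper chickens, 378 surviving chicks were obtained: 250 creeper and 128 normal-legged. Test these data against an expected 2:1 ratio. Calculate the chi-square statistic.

0.048

Expected counts for N = 378 under a 2:1 ratio (total parts = 3):
  creeper: 378 × 2/3 = 252
  normal-legged: 378 × 1/3 = 126
χ² = Σ (O − E)² / E
  creeper: (250 − 252)² / 252 = 0.0159
  normal-legged: (128 − 126)² / 126 = 0.0317
χ² = 0.0159 + 0.0317 = 0.0476 ≈ 0.048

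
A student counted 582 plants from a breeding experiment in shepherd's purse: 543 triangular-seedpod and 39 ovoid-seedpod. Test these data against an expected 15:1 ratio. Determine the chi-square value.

Under the 15:1 hypothesis (Σ ratio = 16, N = 582):
  triangular-seedpod: 582 × 15/16 = 545.625
  ovoid-seedpod: 582 × 1/16 = 36.375
χ² = Σ (O − E)² / E
  triangular-seedpod: (543 − 545.625)² / 545.625 = 0.0126
  ovoid-seedpod: (39 − 36.375)² / 36.375 = 0.1894
χ² = 0.0126 + 0.1894 = 0.202

0.202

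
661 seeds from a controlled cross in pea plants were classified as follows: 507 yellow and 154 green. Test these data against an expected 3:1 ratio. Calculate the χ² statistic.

1.021

The 3:1 ratio has 4 parts, so with N = 661 the expected counts are:
  yellow: 661 × 3/4 = 495.75
  green: 661 × 1/4 = 165.25
χ² = Σ (O − E)² / E
  yellow: (507 − 495.75)² / 495.75 = 0.2553
  green: (154 − 165.25)² / 165.25 = 0.7659
χ² = 0.2553 + 0.7659 = 1.0212 ≈ 1.021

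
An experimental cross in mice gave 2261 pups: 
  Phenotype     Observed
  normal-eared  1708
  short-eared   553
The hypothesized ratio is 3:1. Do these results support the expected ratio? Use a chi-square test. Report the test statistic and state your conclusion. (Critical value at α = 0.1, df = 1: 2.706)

Under the 3:1 hypothesis (Σ ratio = 4, N = 2261):
  normal-eared: 2261 × 3/4 = 1695.75
  short-eared: 2261 × 1/4 = 565.25
χ² = Σ (O − E)² / E
  normal-eared: (1708 − 1695.75)² / 1695.75 = 0.0885
  short-eared: (553 − 565.25)² / 565.25 = 0.2655
χ² = 0.0885 + 0.2655 = 0.354
Degrees of freedom = 2 − 1 = 1; critical value at α = 0.1 is 2.706.
Since 0.354 < 2.706, we fail to reject the null hypothesis — the data are consistent with the 3:1 ratio.

0.354; consistent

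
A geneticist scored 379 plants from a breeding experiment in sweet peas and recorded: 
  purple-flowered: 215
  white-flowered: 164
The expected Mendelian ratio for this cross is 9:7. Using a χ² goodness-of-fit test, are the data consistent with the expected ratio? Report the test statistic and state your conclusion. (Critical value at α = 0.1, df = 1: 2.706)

0.035; consistent

The 9:7 ratio has 16 parts, so with N = 379 the expected counts are:
  purple-flowered: 379 × 9/16 = 213.1875
  white-flowered: 379 × 7/16 = 165.8125
χ² = Σ (O − E)² / E
  purple-flowered: (215 − 213.1875)² / 213.1875 = 0.0154
  white-flowered: (164 − 165.8125)² / 165.8125 = 0.0198
χ² = 0.0154 + 0.0198 = 0.0352 ≈ 0.035
Degrees of freedom = 2 − 1 = 1; critical value at α = 0.1 is 2.706.
Since 0.035 < 2.706, we fail to reject the null hypothesis — the data are consistent with the 9:7 ratio.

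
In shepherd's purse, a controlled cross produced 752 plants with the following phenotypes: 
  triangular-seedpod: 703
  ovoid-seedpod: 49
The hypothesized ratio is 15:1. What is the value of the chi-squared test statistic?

0.091

Total ratio parts = 16. Expected numbers out of 752:
  triangular-seedpod: 752 × 15/16 = 705
  ovoid-seedpod: 752 × 1/16 = 47
χ² = Σ (O − E)² / E
  triangular-seedpod: (703 − 705)² / 705 = 0.0057
  ovoid-seedpod: (49 − 47)² / 47 = 0.0851
χ² = 0.0057 + 0.0851 = 0.0908 ≈ 0.091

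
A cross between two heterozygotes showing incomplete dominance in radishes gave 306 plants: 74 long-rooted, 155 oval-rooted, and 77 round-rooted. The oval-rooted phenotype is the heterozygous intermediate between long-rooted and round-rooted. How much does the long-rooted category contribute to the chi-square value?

With incomplete dominance, a heterozygote × heterozygote cross gives a 1:2:1 phenotypic ratio.
Expected counts for N = 306 under a 1:2:1 ratio (total parts = 4):
  long-rooted: 306 × 1/4 = 76.5
  oval-rooted: 306 × 2/4 = 153
  round-rooted: 306 × 1/4 = 76.5
Contribution of long-rooted: (74 − 76.5)² / 76.5 = 0.0817

0.082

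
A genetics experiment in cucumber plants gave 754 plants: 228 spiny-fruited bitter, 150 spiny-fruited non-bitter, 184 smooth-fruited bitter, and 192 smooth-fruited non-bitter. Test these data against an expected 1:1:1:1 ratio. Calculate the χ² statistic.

Expected counts for N = 754 under a 1:1:1:1 ratio (total parts = 4):
  spiny-fruited bitter: 754 × 1/4 = 188.5
  spiny-fruited non-bitter: 754 × 1/4 = 188.5
  smooth-fruited bitter: 754 × 1/4 = 188.5
  smooth-fruited non-bitter: 754 × 1/4 = 188.5
χ² = Σ (O − E)² / E
  spiny-fruited bitter: (228 − 188.5)² / 188.5 = 8.2772
  spiny-fruited non-bitter: (150 − 188.5)² / 188.5 = 7.8634
  smooth-fruited bitter: (184 − 188.5)² / 188.5 = 0.1074
  smooth-fruited non-bitter: (192 − 188.5)² / 188.5 = 0.0650
χ² = 8.2772 + 7.8634 + 0.1074 + 0.0650 = 16.313

16.313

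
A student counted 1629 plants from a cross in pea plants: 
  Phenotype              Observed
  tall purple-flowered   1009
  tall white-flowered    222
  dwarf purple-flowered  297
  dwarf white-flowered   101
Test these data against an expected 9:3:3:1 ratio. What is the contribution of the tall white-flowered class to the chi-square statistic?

22.793

The 9:3:3:1 ratio has 16 parts, so with N = 1629 the expected counts are:
  tall purple-flowered: 1629 × 9/16 = 916.3125
  tall white-flowered: 1629 × 3/16 = 305.4375
  dwarf purple-flowered: 1629 × 3/16 = 305.4375
  dwarf white-flowered: 1629 × 1/16 = 101.8125
Contribution of tall white-flowered: (222 − 305.4375)² / 305.4375 = 22.7929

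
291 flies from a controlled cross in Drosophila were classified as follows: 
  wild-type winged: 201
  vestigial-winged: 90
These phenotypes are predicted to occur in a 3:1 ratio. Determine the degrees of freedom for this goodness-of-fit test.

1

A goodness-of-fit test with 2 phenotype classes has df = 2 − 1 = 1.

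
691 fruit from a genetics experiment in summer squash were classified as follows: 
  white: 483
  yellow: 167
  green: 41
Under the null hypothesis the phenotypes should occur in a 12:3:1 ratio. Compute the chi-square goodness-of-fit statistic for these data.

13.326

Total ratio parts = 16. Expected numbers out of 691:
  white: 691 × 12/16 = 518.25
  yellow: 691 × 3/16 = 129.5625
  green: 691 × 1/16 = 43.1875
χ² = Σ (O − E)² / E
  white: (483 − 518.25)² / 518.25 = 2.3976
  yellow: (167 − 129.5625)² / 129.5625 = 10.8177
  green: (41 − 43.1875)² / 43.1875 = 0.1108
χ² = 2.3976 + 10.8177 + 0.1108 = 13.3261 ≈ 13.326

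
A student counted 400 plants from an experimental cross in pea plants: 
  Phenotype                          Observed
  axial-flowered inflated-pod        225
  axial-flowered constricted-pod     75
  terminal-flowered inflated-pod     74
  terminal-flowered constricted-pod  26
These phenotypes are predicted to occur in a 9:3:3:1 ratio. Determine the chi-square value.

The 9:3:3:1 ratio has 16 parts, so with N = 400 the expected counts are:
  axial-flowered inflated-pod: 400 × 9/16 = 225
  axial-flowered constricted-pod: 400 × 3/16 = 75
  terminal-flowered inflated-pod: 400 × 3/16 = 75
  terminal-flowered constricted-pod: 400 × 1/16 = 25
χ² = Σ (O − E)² / E
  axial-flowered inflated-pod: (225 − 225)² / 225 = 0.0000
  axial-flowered constricted-pod: (75 − 75)² / 75 = 0.0000
  terminal-flowered inflated-pod: (74 − 75)² / 75 = 0.0133
  terminal-flowered constricted-pod: (26 − 25)² / 25 = 0.0400
χ² = 0.0000 + 0.0000 + 0.0133 + 0.0400 = 0.0533 ≈ 0.053

0.053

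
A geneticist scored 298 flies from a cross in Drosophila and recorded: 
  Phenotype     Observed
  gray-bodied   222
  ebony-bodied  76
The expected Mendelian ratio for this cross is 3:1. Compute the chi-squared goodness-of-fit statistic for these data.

The 3:1 ratio has 4 parts, so with N = 298 the expected counts are:
  gray-bodied: 298 × 3/4 = 223.5
  ebony-bodied: 298 × 1/4 = 74.5
χ² = Σ (O − E)² / E
  gray-bodied: (222 − 223.5)² / 223.5 = 0.0101
  ebony-bodied: (76 − 74.5)² / 74.5 = 0.0302
χ² = 0.0101 + 0.0302 = 0.0403 ≈ 0.040

0.040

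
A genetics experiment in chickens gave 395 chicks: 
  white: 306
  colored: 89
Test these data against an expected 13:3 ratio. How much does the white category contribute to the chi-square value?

The 13:3 ratio has 16 parts, so with N = 395 the expected counts are:
  white: 395 × 13/16 = 320.9375
  colored: 395 × 3/16 = 74.0625
Contribution of white: (306 − 320.9375)² / 320.9375 = 0.6952

0.695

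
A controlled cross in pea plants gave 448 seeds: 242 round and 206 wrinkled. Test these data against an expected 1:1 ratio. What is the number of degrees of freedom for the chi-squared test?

A goodness-of-fit test with 2 phenotype classes has df = 2 − 1 = 1.

1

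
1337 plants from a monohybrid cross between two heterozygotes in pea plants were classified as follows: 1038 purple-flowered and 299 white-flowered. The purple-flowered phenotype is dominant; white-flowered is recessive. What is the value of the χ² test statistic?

For a monohybrid cross between heterozygotes with complete dominance, the expected phenotypic ratio is 3:1.
The 3:1 ratio has 4 parts, so with N = 1337 the expected counts are:
  purple-flowered: 1337 × 3/4 = 1002.75
  white-flowered: 1337 × 1/4 = 334.25
χ² = Σ (O − E)² / E
  purple-flowered: (1038 − 1002.75)² / 1002.75 = 1.2392
  white-flowered: (299 − 334.25)² / 334.25 = 3.7175
χ² = 1.2392 + 3.7175 = 4.9567 ≈ 4.957

4.957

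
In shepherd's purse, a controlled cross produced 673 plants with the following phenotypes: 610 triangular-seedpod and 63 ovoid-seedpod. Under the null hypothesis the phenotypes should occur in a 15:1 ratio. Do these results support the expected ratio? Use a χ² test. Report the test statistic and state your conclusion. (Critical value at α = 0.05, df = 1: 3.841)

Under the 15:1 hypothesis (Σ ratio = 16, N = 673):
  triangular-seedpod: 673 × 15/16 = 630.9375
  ovoid-seedpod: 673 × 1/16 = 42.0625
χ² = Σ (O − E)² / E
  triangular-seedpod: (610 − 630.9375)² / 630.9375 = 0.6948
  ovoid-seedpod: (63 − 42.0625)² / 42.0625 = 10.4221
χ² = 0.6948 + 10.4221 = 11.1169 ≈ 11.117
Degrees of freedom = 2 − 1 = 1; critical value at α = 0.05 is 3.841.
Since 11.117 > 3.841, we reject the null hypothesis — the data do not fit the 15:1 ratio.

11.117; not consistent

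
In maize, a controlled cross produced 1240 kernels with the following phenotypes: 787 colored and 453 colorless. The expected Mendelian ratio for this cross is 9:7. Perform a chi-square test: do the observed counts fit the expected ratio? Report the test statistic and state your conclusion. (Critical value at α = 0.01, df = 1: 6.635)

Under the 9:7 hypothesis (Σ ratio = 16, N = 1240):
  colored: 1240 × 9/16 = 697.5
  colorless: 1240 × 7/16 = 542.5
χ² = Σ (O − E)² / E
  colored: (787 − 697.5)² / 697.5 = 11.4842
  colorless: (453 − 542.5)² / 542.5 = 14.7654
χ² = 11.4842 + 14.7654 = 26.2496 ≈ 26.250
Degrees of freedom = 2 − 1 = 1; critical value at α = 0.01 is 6.635.
Since 26.250 > 6.635, we reject the null hypothesis — the data do not fit the 9:7 ratio.

26.250; not consistent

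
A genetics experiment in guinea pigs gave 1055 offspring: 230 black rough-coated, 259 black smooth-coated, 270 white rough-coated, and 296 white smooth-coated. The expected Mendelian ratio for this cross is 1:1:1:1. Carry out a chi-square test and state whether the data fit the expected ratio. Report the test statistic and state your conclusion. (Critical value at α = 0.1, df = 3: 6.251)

Under the 1:1:1:1 hypothesis (Σ ratio = 4, N = 1055):
  black rough-coated: 1055 × 1/4 = 263.75
  black smooth-coated: 1055 × 1/4 = 263.75
  white rough-coated: 1055 × 1/4 = 263.75
  white smooth-coated: 1055 × 1/4 = 263.75
χ² = Σ (O − E)² / E
  black rough-coated: (230 − 263.75)² / 263.75 = 4.3187
  black smooth-coated: (259 − 263.75)² / 263.75 = 0.0855
  white rough-coated: (270 − 263.75)² / 263.75 = 0.1481
  white smooth-coated: (296 − 263.75)² / 263.75 = 3.9434
χ² = 4.3187 + 0.0855 + 0.1481 + 3.9434 = 8.4957 ≈ 8.496
Degrees of freedom = 4 − 1 = 3; critical value at α = 0.1 is 6.251.
Since 8.496 > 6.251, we reject the null hypothesis — the data do not fit the 1:1:1:1 ratio.

8.496; not consistent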